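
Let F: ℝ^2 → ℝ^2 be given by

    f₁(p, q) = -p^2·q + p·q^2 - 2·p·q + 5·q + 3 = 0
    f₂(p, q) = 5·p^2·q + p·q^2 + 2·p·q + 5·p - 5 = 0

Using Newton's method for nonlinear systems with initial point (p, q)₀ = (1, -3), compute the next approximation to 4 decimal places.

(0.3731, -4.7910)

At (1, -3): F = (6.0000, -12.0000).
Jacobian J = [[-2·p·q + q^2 - 2·q, -p^2 + 2·p·q - 2·p + 5], [10·p·q + q^2 + 2·q + 5, 5·p^2 + 2·p·q + 2·p]].
At the point, J = [[21.0000, -4.0000], [-22.0000, 1.0000]] (det J = -67.0000).
Solving J·Δ = −F gives Δ = (-0.6269, -1.7910).
Then the next iterate is (p, q)₁ = (0.3731, -4.7910).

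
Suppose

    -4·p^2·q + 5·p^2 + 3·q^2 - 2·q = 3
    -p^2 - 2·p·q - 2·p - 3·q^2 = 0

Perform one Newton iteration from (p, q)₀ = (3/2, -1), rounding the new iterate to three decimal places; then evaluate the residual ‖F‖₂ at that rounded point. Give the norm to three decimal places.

At (3/2, -1): F = (22.250, -5.250).
Jacobian J = [[-8·p·q + 10·p, -4·p^2 + 6·q - 2], [-2·p - 2·q - 2, -2·p - 6·q]].
At the point, J = [[27.000, -17.000], [-3.000, 3.000]] (det J = 30.000).
Solving J·Δ = −F gives Δ = (0.750, 2.500).
Then the next iterate is (p, q)₁ = (2.250, 1.500).
Re-evaluating at (2.250, 1.500): F = (-4.31250, -23.06250), so ‖F‖₂ = 23.462.

23.462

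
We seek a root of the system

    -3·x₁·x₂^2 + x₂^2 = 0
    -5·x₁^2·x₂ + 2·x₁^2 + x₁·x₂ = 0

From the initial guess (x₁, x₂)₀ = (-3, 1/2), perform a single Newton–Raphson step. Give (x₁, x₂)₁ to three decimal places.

(57.000, 4.750)

At (-3, 1/2): F = (2.500, -6.000).
Jacobian J = [[-3·x₂^2, -6·x₁·x₂ + 2·x₂], [-10·x₁·x₂ + 4·x₁ + x₂, -5·x₁^2 + x₁]].
At the point, J = [[-0.750, 10.000], [3.500, -48.000]] (det J = 1.000).
Solving J·Δ = −F gives Δ = (60.000, 4.250).
Then the next iterate is (x₁, x₂)₁ = (57.000, 4.750).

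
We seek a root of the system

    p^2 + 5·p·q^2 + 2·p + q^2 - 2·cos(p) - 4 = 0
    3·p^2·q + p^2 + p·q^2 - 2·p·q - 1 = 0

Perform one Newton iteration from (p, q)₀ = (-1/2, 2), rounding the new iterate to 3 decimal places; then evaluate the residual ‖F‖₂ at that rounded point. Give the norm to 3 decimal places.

6.612

At (-1/2, 2): F = (-12.50517, 0.750).
Jacobian J = [[2·p + 5·q^2 + 2·sin(p) + 2, 10·p·q + 2·q], [6·p·q + 2·p + q^2 - 2·q, 3·p^2 + 2·p·q - 2·p]].
At the point, J = [[20.04115, -6.000], [-7.000, -0.250]] (det J = -47.01029).
Solving J·Δ = −F gives Δ = (0.162, -1.542).
Then the next iterate is (p, q)₁ = (-0.338, 0.458).
Re-evaluating at (-0.338, 0.458): F = (-6.59333, -0.49008), so ‖F‖₂ = 6.612.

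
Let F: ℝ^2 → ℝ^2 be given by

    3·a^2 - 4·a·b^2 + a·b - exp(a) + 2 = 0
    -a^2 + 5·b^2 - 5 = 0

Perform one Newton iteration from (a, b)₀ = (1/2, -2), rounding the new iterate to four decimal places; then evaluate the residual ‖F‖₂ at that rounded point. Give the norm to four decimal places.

3.4418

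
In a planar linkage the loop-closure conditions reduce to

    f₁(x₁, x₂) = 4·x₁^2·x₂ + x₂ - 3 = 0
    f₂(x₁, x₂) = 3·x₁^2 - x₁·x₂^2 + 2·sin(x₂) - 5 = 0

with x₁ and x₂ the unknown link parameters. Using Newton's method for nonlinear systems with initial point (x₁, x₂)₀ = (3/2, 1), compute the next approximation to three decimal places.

(1.182, 0.682)

At (3/2, 1): F = (7.000, 1.93294).
Jacobian J = [[8·x₁·x₂, 4·x₁^2 + 1], [6·x₁ - x₂^2, -2·x₁·x₂ + 2·cos(x₂)]].
At the point, J = [[12.000, 10.000], [8.000, -1.91940]] (det J = -103.03274).
Solving J·Δ = −F gives Δ = (-0.318, -0.318).
Then the next iterate is (x₁, x₂)₁ = (1.182, 0.682).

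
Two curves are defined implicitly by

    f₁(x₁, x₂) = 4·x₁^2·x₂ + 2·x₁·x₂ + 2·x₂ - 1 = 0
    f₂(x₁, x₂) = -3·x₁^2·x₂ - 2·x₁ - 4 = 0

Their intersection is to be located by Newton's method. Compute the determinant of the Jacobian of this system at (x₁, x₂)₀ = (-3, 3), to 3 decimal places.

J = [[8·x₁·x₂ + 2·x₂, 4·x₁^2 + 2·x₁ + 2], [-6·x₁·x₂ - 2, -3·x₁^2]].
At the point, J = [[-66.000, 32.000], [52.000, -27.000]].
det J = 118.000.

118.000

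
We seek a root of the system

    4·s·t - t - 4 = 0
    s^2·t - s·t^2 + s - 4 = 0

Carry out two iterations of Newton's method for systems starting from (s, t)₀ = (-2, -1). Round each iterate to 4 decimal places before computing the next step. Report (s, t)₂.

At (-2, -1): F = (5.0000, -8.0000).
Jacobian J = [[4·t, 4·s - 1], [2·s·t - t^2 + 1, s^2 - 2·s·t]].
At the point, J = [[-4.0000, -9.0000], [4.0000, 0.0000]] (det J = 36.0000).
Solving J·Δ = −F gives Δ = (2.0000, -0.3333).
Then the next iterate is (s, t)₁ = (0.0000, -1.3333).
Round to (0.0000, -1.3333) and repeat: F = (-2.6667, -4.0000), J = [[-5.3332, -1.0000], [-0.777689, 0.0000]].
Δ = (-5.1434, 24.7643), so (s, t)₂ = (-5.1434, 23.4310).

(-5.1434, 23.4310)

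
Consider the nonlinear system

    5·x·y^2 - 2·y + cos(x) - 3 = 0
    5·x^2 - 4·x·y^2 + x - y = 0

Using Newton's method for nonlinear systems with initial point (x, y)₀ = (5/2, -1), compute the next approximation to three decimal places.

At (5/2, -1): F = (10.69886, 24.750).
Jacobian J = [[5·y^2 - sin(x), 10·x·y - 2], [10·x - 4·y^2 + 1, -8·x·y - 1]].
At the point, J = [[4.40153, -27.000], [22.000, 19.000]] (det J = 677.62903).
Solving J·Δ = −F gives Δ = (-1.286, 0.187).
Then the next iterate is (x, y)₁ = (1.214, -0.813).

(1.214, -0.813)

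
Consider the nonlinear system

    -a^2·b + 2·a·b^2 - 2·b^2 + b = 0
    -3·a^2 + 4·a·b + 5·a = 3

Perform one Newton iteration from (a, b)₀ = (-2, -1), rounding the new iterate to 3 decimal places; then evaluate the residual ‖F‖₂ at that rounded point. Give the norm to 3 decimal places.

At (-2, -1): F = (-3.000, -17.000).
Jacobian J = [[-2·a·b + 2·b^2, -a^2 + 4·a·b - 4·b + 1], [-6·a + 4·b + 5, 4·a]].
At the point, J = [[-2.000, 9.000], [13.000, -8.000]] (det J = -101.000).
Solving J·Δ = −F gives Δ = (1.752, 0.723).
Then the next iterate is (a, b)₁ = (-0.248, -0.277).
Re-evaluating at (-0.248, -0.277): F = (-0.45148, -4.14973), so ‖F‖₂ = 4.174.

4.174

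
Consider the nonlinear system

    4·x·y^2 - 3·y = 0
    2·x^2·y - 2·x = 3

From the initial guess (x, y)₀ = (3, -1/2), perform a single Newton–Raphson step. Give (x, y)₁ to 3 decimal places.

(1.147, -0.324)

At (3, -1/2): F = (4.500, -18.000).
Jacobian J = [[4·y^2, 8·x·y - 3], [4·x·y - 2, 2·x^2]].
At the point, J = [[1.000, -15.000], [-8.000, 18.000]] (det J = -102.000).
Solving J·Δ = −F gives Δ = (-1.853, 0.176).
Then the next iterate is (x, y)₁ = (1.147, -0.324).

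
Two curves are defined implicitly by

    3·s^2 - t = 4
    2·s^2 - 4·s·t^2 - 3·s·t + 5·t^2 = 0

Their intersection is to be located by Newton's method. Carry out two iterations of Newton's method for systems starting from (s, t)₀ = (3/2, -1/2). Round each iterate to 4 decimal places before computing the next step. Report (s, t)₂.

(1.2714, 0.8459)

At (3/2, -1/2): F = (3.2500, 6.5000).
Jacobian J = [[6·s, -1], [4·s - 4·t^2 - 3·t, -8·s·t - 3·s + 10·t]].
At the point, J = [[9.0000, -1.0000], [6.5000, -3.5000]] (det J = -25.0000).
Solving J·Δ = −F gives Δ = (-0.1950, 1.4950).
Then the next iterate is (s, t)₁ = (1.3050, 0.9950).
Round to (1.3050, 0.9950) and repeat: F = (0.114075, -0.707181), J = [[7.8300, -1.0000], [-1.7251, -4.3528]].
Δ = (-0.0336, -0.1491), so (s, t)₂ = (1.2714, 0.8459).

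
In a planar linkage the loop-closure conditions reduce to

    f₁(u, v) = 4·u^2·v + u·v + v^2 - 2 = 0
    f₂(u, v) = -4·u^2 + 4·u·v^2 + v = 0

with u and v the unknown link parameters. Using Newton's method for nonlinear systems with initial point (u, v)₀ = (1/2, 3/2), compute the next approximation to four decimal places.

(0.6667, 0.6667)

At (1/2, 3/2): F = (2.5000, 5.0000).
Jacobian J = [[8·u·v + v, 4·u^2 + u + 2·v], [-8·u + 4·v^2, 8·u·v + 1]].
At the point, J = [[7.5000, 4.5000], [5.0000, 7.0000]] (det J = 30.0000).
Solving J·Δ = −F gives Δ = (0.1667, -0.8333).
Then the next iterate is (u, v)₁ = (0.6667, 0.6667).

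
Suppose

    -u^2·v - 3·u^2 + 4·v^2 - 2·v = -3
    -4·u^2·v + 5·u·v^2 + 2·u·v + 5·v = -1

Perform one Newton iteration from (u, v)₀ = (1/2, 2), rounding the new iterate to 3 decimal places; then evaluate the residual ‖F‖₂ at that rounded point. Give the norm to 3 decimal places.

At (1/2, 2): F = (13.750, 21.000).
Jacobian J = [[-2·u·v - 6·u, -u^2 + 8·v - 2], [-8·u·v + 5·v^2 + 2·v, -4·u^2 + 10·u·v + 2·u + 5]].
At the point, J = [[-5.000, 13.750], [16.000, 15.000]] (det J = -295.000).
Solving J·Δ = −F gives Δ = (-0.280, -1.102).
Then the next iterate is (u, v)₁ = (0.220, 0.898).
Re-evaluating at (0.220, 0.898): F = (4.24095, 6.59831), so ‖F‖₂ = 7.844.

7.844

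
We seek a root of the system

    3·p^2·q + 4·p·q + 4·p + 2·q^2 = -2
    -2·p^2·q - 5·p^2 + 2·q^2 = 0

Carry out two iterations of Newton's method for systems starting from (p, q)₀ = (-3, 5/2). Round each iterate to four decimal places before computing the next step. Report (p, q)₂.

(-1.1580, 1.9912)

At (-3, 5/2): F = (40.0000, -77.5000).
Jacobian J = [[6·p·q + 4·q + 4, 3·p^2 + 4·p + 4·q], [-4·p·q - 10·p, -2·p^2 + 4·q]].
At the point, J = [[-31.0000, 25.0000], [60.0000, -8.0000]] (det J = -1252.0000).
Solving J·Δ = −F gives Δ = (1.2919, 0.0020).
Then the next iterate is (p, q)₁ = (-1.7081, 2.5020).
Round to (-1.7081, 2.5020) and repeat: F = (12.492491, -16.667719), J = [[-11.633997, 11.928417], [34.175665, 4.172789]].
Δ = (0.5501, -0.5108), so (p, q)₂ = (-1.1580, 1.9912).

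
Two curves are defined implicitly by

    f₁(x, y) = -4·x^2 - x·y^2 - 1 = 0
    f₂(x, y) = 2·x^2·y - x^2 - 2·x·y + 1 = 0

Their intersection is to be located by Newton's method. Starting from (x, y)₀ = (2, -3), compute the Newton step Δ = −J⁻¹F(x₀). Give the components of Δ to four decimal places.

(-0.2439, 2.4085)

At (2, -3): F = (-35.0000, -15.0000).
Jacobian J = [[-8·x - y^2, -2·x·y], [4·x·y - 2·x - 2·y, 2·x^2 - 2·x]].
At the point, J = [[-25.0000, 12.0000], [-22.0000, 4.0000]] (det J = 164.0000).
Solving J·Δ = −F gives Δ = (-0.2439, 2.4085).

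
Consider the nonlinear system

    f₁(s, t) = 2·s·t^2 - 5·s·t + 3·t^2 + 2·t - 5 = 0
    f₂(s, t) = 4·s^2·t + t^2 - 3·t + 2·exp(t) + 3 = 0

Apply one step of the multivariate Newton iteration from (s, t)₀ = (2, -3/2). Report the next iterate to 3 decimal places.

(1.715, -0.833)

At (2, -3/2): F = (22.750, -13.80374).
Jacobian J = [[2·t^2 - 5·t, 4·s·t - 5·s + 6·t + 2], [8·s·t, 4·s^2 + 2·t + 2·exp(t) - 3]].
At the point, J = [[12.000, -29.000], [-24.000, 10.44626]] (det J = -570.64488).
Solving J·Δ = −F gives Δ = (-0.285, 0.667).
Then the next iterate is (s, t)₁ = (1.715, -0.833).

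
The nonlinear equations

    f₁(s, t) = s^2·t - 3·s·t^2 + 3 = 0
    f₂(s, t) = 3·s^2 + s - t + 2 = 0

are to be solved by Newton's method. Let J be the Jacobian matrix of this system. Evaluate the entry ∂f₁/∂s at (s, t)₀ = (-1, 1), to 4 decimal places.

-5.0000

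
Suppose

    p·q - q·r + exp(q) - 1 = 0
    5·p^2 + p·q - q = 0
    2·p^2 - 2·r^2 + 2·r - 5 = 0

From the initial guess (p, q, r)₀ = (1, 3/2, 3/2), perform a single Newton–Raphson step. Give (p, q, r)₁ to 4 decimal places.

(0.5652, 0.3901, -0.0598)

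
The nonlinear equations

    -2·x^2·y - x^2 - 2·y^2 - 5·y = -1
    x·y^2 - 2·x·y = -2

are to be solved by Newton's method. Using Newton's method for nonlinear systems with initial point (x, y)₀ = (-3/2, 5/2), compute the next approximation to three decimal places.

(1.523, 3.368)

At (-3/2, 5/2): F = (-37.500, 0.125).
Jacobian J = [[-4·x·y - 2·x, -2·x^2 - 4·y - 5], [y^2 - 2·y, 2·x·y - 2·x]].
At the point, J = [[18.000, -19.500], [1.250, -4.500]] (det J = -56.625).
Solving J·Δ = −F gives Δ = (3.023, 0.868).
Then the next iterate is (x, y)₁ = (1.523, 3.368).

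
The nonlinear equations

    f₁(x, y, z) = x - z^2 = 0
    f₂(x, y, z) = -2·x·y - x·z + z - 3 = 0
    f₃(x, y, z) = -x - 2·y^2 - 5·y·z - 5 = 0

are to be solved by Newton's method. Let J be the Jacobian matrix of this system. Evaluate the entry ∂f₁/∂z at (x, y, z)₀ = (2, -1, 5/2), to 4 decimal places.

∂f₁/∂z = -2·z.
At (2, -1, 5/2) this is -5.0000.

-5.0000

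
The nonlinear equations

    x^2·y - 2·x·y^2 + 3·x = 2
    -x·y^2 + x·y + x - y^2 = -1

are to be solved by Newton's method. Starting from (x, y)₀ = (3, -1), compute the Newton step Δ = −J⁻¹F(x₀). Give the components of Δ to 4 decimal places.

(-0.7353, 0.2059)

At (3, -1): F = (-8.0000, -3.0000).
Jacobian J = [[2·x·y - 2·y^2 + 3, x^2 - 4·x·y], [-y^2 + y + 1, -2·x·y + x - 2·y]].
At the point, J = [[-5.0000, 21.0000], [-1.0000, 11.0000]] (det J = -34.0000).
Solving J·Δ = −F gives Δ = (-0.7353, 0.2059).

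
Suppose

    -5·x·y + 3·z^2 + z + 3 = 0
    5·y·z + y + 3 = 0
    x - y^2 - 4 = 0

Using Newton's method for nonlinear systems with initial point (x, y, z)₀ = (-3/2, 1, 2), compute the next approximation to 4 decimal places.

At (-3/2, 1, 2): F = (24.5000, 14.0000, -6.5000).
Jacobian J = [[-5·y, -5·x, 6·z + 1], [0, 5·z + 1, 5·y], [1, -2·y, 0]].
At the point, J = [[-5.0000, 7.5000, 13.0000], [0.0000, 11.0000, 5.0000], [1.0000, -2.0000, 0.0000]] (det J = -155.5000).
Solving J·Δ = −F gives Δ = (3.6447, -1.4277, 0.3408).
Then the next iterate is (x, y, z)₁ = (2.1447, -0.4277, 2.3408).

(2.1447, -0.4277, 2.3408)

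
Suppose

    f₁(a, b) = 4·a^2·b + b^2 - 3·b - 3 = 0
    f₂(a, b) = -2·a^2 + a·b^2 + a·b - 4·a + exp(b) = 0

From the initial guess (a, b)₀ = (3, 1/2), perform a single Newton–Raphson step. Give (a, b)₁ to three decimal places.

(1.374, 0.670)

At (3, 1/2): F = (13.750, -26.10128).
Jacobian J = [[8·a·b, 4·a^2 + 2·b - 3], [-4·a + b^2 + b - 4, 2·a·b + a + exp(b)]].
At the point, J = [[12.000, 34.000], [-15.250, 7.64872]] (det J = 610.28466).
Solving J·Δ = −F gives Δ = (-1.626, 0.170).
Then the next iterate is (a, b)₁ = (1.374, 0.670).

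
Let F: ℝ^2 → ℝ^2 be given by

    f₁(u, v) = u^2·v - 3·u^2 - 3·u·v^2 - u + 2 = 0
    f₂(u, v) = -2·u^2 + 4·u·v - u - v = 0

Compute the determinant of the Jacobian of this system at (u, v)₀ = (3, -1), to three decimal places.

151.000

J = [[2·u·v - 6·u - 3·v^2 - 1, u^2 - 6·u·v], [-4·u + 4·v - 1, 4·u - 1]].
At the point, J = [[-28.000, 27.000], [-17.000, 11.000]].
det J = 151.000.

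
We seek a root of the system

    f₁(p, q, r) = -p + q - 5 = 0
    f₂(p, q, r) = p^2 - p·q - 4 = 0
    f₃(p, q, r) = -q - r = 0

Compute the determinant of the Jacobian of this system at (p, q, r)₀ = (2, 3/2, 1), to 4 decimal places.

0.5000

J = [[-1, 1, 0], [2·p - q, -p, 0], [0, -1, -1]].
At the point, J = [[-1.0000, 1.0000, 0.0000], [2.5000, -2.0000, 0.0000], [0.0000, -1.0000, -1.0000]].
det J = 0.5000.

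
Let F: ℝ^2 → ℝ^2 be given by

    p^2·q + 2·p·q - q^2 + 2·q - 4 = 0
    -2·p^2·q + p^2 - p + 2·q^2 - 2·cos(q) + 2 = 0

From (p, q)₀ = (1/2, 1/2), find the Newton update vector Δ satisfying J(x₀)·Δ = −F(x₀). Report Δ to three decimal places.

At (1/2, 1/2): F = (-2.625, 0.24483).
Jacobian J = [[2·p·q + 2·q, p^2 + 2·p - 2·q + 2], [-4·p·q + 2·p - 1, -2·p^2 + 4·q + 2·sin(q)]].
At the point, J = [[1.500, 2.250], [-1.000, 2.45885]] (det J = 5.93828).
Solving J·Δ = −F gives Δ = (1.180, 0.380).

(1.180, 0.380)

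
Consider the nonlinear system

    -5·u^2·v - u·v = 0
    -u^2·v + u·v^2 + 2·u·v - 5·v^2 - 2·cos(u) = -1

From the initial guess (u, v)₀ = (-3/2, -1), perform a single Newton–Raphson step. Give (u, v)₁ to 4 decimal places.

(-1.0703, -0.6171)

At (-3/2, -1): F = (9.7500, -0.391474).
Jacobian J = [[-10·u·v - v, -5·u^2 - u], [-2·u·v + v^2 + 2·v + 2·sin(u), -u^2 + 2·u·v + 2·u - 10·v]].
At the point, J = [[-14.0000, -9.7500], [-5.994990, 7.7500]] (det J = -166.951152).
Solving J·Δ = −F gives Δ = (0.4297, 0.3829).
Then the next iterate is (u, v)₁ = (-1.0703, -0.6171).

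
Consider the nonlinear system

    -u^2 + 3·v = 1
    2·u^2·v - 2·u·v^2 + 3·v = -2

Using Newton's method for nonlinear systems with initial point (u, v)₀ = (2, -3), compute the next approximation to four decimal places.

(-18.6429, -25.8571)

At (2, -3): F = (-14.0000, -67.0000).
Jacobian J = [[-2·u, 3], [4·u·v - 2·v^2, 2·u^2 - 4·u·v + 3]].
At the point, J = [[-4.0000, 3.0000], [-42.0000, 35.0000]] (det J = -14.0000).
Solving J·Δ = −F gives Δ = (-20.6429, -22.8571).
Then the next iterate is (u, v)₁ = (-18.6429, -25.8571).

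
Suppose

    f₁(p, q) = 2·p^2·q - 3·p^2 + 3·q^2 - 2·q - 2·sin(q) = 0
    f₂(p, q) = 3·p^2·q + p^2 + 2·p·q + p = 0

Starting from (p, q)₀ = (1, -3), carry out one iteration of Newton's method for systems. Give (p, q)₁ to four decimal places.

At (1, -3): F = (24.282240, -13.0000).
Jacobian J = [[4·p·q - 6·p, 2·p^2 + 6·q - 2·cos(q) - 2], [6·p·q + 2·p + 2·q + 1, 3·p^2 + 2·p]].
At the point, J = [[-18.0000, -16.020015], [-21.0000, 5.0000]] (det J = -426.420315).
Solving J·Δ = −F gives Δ = (-0.2037, 1.7446).
Then the next iterate is (p, q)₁ = (0.7963, -1.2554).

(0.7963, -1.2554)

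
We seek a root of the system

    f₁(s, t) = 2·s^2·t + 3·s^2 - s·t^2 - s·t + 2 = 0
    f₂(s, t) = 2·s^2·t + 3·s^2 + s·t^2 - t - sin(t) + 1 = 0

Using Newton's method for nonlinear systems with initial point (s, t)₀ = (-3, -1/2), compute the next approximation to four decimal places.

(-1.3336, -0.4817)

At (-3, -1/2): F = (19.2500, 19.229426).
Jacobian J = [[4·s·t + 6·s - t^2 - t, 2·s^2 - 2·s·t - s], [4·s·t + 6·s + t^2, 2·s^2 + 2·s·t - cos(t) - 1]].
At the point, J = [[-11.7500, 18.0000], [-11.7500, 19.122417]] (det J = -13.188405).
Solving J·Δ = −F gives Δ = (1.6664, 0.0183).
Then the next iterate is (s, t)₁ = (-1.3336, -0.4817).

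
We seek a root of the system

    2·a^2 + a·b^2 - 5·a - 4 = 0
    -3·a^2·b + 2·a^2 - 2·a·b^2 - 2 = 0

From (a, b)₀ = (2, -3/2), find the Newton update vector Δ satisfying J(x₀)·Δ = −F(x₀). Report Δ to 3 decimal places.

(-0.698, -0.860)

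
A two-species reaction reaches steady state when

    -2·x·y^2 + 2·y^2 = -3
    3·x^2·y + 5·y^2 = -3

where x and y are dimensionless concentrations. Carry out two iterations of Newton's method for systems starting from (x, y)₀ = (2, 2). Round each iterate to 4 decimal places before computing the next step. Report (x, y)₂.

At (2, 2): F = (-5.0000, 47.0000).
Jacobian J = [[-2·y^2, -4·x·y + 4·y], [6·x·y, 3·x^2 + 10·y]].
At the point, J = [[-8.0000, -8.0000], [24.0000, 32.0000]] (det J = -64.0000).
Solving J·Δ = −F gives Δ = (3.3750, -4.0000).
Then the next iterate is (x, y)₁ = (5.3750, -2.0000).
Round to (5.3750, -2.0000) and repeat: F = (-32.0000, -150.343750), J = [[-8.0000, 35.0000], [-64.5000, 66.671875]].
Δ = (-1.8146, 0.4995), so (x, y)₂ = (3.5604, -1.5005).

(3.5604, -1.5005)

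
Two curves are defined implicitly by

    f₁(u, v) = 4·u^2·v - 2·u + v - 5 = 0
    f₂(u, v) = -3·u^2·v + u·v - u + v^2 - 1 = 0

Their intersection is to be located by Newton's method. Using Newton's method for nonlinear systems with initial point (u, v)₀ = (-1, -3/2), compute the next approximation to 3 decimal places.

(1.580, -4.560)

At (-1, -3/2): F = (-10.500, 8.250).
Jacobian J = [[8·u·v - 2, 4·u^2 + 1], [-6·u·v + v - 1, -3·u^2 + u + 2·v]].
At the point, J = [[10.000, 5.000], [-11.500, -7.000]] (det J = -12.500).
Solving J·Δ = −F gives Δ = (2.580, -3.060).
Then the next iterate is (u, v)₁ = (1.580, -4.560).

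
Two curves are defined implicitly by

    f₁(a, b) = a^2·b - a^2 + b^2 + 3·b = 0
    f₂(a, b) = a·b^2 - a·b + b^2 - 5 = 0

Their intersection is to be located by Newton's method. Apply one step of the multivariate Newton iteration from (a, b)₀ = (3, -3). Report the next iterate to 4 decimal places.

(1.7292, -2.0833)

At (3, -3): F = (-36.0000, 40.0000).
Jacobian J = [[2·a·b - 2·a, a^2 + 2·b + 3], [b^2 - b, 2·a·b - a + 2·b]].
At the point, J = [[-24.0000, 6.0000], [12.0000, -27.0000]] (det J = 576.0000).
Solving J·Δ = −F gives Δ = (-1.2708, 0.9167).
Then the next iterate is (a, b)₁ = (1.7292, -2.0833).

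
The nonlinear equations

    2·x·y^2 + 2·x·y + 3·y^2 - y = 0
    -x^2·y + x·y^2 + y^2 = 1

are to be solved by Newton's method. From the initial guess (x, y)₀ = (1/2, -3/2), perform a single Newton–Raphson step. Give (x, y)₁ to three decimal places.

(0.757, -0.718)

At (1/2, -3/2): F = (9.000, 2.750).
Jacobian J = [[2·y^2 + 2·y, 4·x·y + 2·x + 6·y - 1], [-2·x·y + y^2, -x^2 + 2·x·y + 2·y]].
At the point, J = [[1.500, -12.000], [3.750, -4.750]] (det J = 37.875).
Solving J·Δ = −F gives Δ = (0.257, 0.782).
Then the next iterate is (x, y)₁ = (0.757, -0.718).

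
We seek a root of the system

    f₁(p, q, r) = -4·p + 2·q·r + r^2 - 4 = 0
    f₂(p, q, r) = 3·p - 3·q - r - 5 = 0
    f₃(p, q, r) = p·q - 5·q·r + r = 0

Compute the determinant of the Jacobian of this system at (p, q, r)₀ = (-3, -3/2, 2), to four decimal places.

J = [[-4, 2·r, 2·q + 2·r], [3, -3, -1], [q, p - 5·r, -5·q + 1]].
At the point, J = [[-4.0000, 4.0000, 1.0000], [3.0000, -3.0000, -1.0000], [-1.5000, -13.0000, 8.5000]].
det J = 14.5000.

14.5000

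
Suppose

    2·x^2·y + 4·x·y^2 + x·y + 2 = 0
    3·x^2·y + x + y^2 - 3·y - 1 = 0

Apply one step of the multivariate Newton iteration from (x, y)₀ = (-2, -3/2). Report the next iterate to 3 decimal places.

(-1.387, -1.065)

At (-2, -3/2): F = (-25.000, -14.250).
Jacobian J = [[4·x·y + 4·y^2 + y, 2·x^2 + 8·x·y + x], [6·x·y + 1, 3·x^2 + 2·y - 3]].
At the point, J = [[19.500, 30.000], [19.000, 6.000]] (det J = -453.000).
Solving J·Δ = −F gives Δ = (0.613, 0.435).
Then the next iterate is (x, y)₁ = (-1.387, -1.065).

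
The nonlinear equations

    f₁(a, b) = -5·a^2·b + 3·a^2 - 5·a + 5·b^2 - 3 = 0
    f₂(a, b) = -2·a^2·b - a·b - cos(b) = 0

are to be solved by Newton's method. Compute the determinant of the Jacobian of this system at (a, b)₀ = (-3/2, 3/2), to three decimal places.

-45.146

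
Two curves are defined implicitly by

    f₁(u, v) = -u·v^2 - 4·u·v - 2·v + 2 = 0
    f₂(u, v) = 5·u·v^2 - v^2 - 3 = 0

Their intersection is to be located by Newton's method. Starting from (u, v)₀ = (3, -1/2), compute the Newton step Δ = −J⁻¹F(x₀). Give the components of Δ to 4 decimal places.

(-10.2326, -0.8779)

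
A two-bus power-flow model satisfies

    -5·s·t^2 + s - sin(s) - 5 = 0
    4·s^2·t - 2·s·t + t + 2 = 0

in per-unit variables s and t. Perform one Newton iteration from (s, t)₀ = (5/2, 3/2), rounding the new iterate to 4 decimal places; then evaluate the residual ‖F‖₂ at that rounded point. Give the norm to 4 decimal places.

14.9074

At (5/2, 3/2): F = (-31.223472, 33.5000).
Jacobian J = [[-5·t^2 - cos(s) + 1, -10·s·t], [8·s·t - 2·t, 4·s^2 - 2·s + 1]].
At the point, J = [[-9.448856, -37.5000], [27.0000, 21.0000]] (det J = 814.074016).
Solving J·Δ = −F gives Δ = (-0.7377, -0.6467).
Then the next iterate is (s, t)₁ = (1.7623, 0.8533).
Re-evaluating at (1.7623, 0.8533): F = (-10.635256, 10.446138), so ‖F‖₂ = 14.9074.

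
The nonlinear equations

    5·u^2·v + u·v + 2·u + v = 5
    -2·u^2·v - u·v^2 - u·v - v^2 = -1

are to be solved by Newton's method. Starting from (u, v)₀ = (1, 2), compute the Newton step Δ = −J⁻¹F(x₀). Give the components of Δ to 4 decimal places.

(-0.1807, -0.9518)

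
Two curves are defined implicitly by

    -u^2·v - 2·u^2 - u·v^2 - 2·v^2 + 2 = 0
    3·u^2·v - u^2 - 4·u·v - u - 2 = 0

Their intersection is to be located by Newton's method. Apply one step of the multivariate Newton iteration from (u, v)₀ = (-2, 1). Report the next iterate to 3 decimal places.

At (-2, 1): F = (-10.000, 16.000).
Jacobian J = [[-2·u·v - 4·u - v^2, -u^2 - 2·u·v - 4·v], [6·u·v - 2·u - 4·v - 1, 3·u^2 - 4·u]].
At the point, J = [[11.000, -4.000], [-13.000, 20.000]] (det J = 168.000).
Solving J·Δ = −F gives Δ = (0.810, -0.274).
Then the next iterate is (u, v)₁ = (-1.190, 0.726).

(-1.190, 0.726)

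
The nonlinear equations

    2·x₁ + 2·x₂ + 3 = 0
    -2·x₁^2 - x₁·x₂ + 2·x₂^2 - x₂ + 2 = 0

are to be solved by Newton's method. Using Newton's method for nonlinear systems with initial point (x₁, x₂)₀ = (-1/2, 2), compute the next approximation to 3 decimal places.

At (-1/2, 2): F = (6.000, 8.500).
Jacobian J = [[2, 2], [-4·x₁ - x₂, -x₁ + 4·x₂ - 1]].
At the point, J = [[2.000, 2.000], [0.000, 7.500]] (det J = 15.000).
Solving J·Δ = −F gives Δ = (-1.867, -1.133).
Then the next iterate is (x₁, x₂)₁ = (-2.367, 0.867).

(-2.367, 0.867)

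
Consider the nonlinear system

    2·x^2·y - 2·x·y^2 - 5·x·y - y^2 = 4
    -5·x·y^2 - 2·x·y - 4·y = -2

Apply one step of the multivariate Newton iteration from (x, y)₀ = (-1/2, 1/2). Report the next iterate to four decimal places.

(-0.2571, 1.6571)

At (-1/2, 1/2): F = (-2.5000, 1.1250).
Jacobian J = [[4·x·y - 2·y^2 - 5·y, 2·x^2 - 4·x·y - 5·x - 2·y], [-5·y^2 - 2·y, -10·x·y - 2·x - 4]].
At the point, J = [[-4.0000, 3.0000], [-2.2500, -0.5000]] (det J = 8.7500).
Solving J·Δ = −F gives Δ = (0.2429, 1.1571).
Then the next iterate is (x, y)₁ = (-0.2571, 1.6571).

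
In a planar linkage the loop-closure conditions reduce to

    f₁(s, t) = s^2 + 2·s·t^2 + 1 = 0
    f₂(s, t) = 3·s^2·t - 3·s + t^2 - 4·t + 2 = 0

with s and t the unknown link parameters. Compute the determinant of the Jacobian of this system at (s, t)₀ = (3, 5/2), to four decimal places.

J = [[2·s + 2·t^2, 4·s·t], [6·s·t - 3, 3·s^2 + 2·t - 4]].
At the point, J = [[18.5000, 30.0000], [42.0000, 28.0000]].
det J = -742.0000.

-742.0000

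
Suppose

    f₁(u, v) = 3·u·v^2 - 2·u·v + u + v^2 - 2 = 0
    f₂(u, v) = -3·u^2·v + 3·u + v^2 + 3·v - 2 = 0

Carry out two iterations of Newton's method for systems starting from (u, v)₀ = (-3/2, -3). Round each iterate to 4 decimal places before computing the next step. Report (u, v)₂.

(-17.6437, 5.6646)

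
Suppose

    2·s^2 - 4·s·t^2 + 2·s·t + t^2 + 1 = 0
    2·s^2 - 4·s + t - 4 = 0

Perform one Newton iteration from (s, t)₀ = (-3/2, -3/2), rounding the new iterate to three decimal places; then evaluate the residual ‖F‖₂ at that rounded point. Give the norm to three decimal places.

7.799

At (-3/2, -3/2): F = (25.750, 5.000).
Jacobian J = [[4·s - 4·t^2 + 2·t, -8·s·t + 2·s + 2·t], [4·s - 4, 1]].
At the point, J = [[-18.000, -24.000], [-10.000, 1.000]] (det J = -258.000).
Solving J·Δ = −F gives Δ = (0.565, 0.649).
Then the next iterate is (s, t)₁ = (-0.935, -0.851).
Re-evaluating at (-0.935, -0.851): F = (7.77253, 0.63745), so ‖F‖₂ = 7.799.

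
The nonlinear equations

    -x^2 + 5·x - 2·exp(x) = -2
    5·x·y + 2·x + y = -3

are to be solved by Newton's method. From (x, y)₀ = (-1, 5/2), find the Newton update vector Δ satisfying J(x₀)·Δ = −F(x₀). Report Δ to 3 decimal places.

(0.756, 0.490)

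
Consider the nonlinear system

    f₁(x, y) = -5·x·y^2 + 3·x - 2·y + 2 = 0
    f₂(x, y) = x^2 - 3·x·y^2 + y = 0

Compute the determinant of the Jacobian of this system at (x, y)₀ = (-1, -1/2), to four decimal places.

J = [[-5·y^2 + 3, -10·x·y - 2], [2·x - 3·y^2, -6·x·y + 1]].
At the point, J = [[1.7500, -7.0000], [-2.7500, -2.0000]].
det J = -22.7500.

-22.7500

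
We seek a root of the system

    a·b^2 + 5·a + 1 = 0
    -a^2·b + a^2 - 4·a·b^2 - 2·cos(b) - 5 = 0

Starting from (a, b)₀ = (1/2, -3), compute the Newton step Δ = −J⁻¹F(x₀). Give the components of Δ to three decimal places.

(-0.491, 0.376)

At (1/2, -3): F = (8.000, -20.02002).
Jacobian J = [[b^2 + 5, 2·a·b], [-2·a·b + 2·a - 4·b^2, -a^2 - 8·a·b + 2·sin(b)]].
At the point, J = [[14.000, -3.000], [-32.000, 11.46776]] (det J = 64.54864).
Solving J·Δ = −F gives Δ = (-0.491, 0.376).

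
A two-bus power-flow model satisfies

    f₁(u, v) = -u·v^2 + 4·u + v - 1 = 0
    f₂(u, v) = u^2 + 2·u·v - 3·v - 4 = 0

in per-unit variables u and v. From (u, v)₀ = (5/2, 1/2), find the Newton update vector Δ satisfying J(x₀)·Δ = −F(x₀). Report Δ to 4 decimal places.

(-1.3712, 2.4886)

At (5/2, 1/2): F = (8.8750, 3.2500).
Jacobian J = [[-v^2 + 4, -2·u·v + 1], [2·u + 2·v, 2·u - 3]].
At the point, J = [[3.7500, -1.5000], [6.0000, 2.0000]] (det J = 16.5000).
Solving J·Δ = −F gives Δ = (-1.3712, 2.4886).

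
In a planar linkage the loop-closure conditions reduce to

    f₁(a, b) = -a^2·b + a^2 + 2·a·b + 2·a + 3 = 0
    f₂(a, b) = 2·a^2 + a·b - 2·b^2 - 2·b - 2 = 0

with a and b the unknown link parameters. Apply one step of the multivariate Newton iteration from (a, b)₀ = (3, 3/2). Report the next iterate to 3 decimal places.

At (3, 3/2): F = (13.500, 13.000).
Jacobian J = [[-2·a·b + 2·a + 2·b + 2, -a^2 + 2·a], [4·a + b, a - 4·b - 2]].
At the point, J = [[2.000, -3.000], [13.500, -5.000]] (det J = 30.500).
Solving J·Δ = −F gives Δ = (0.934, 5.123).
Then the next iterate is (a, b)₁ = (3.934, 6.623).

(3.934, 6.623)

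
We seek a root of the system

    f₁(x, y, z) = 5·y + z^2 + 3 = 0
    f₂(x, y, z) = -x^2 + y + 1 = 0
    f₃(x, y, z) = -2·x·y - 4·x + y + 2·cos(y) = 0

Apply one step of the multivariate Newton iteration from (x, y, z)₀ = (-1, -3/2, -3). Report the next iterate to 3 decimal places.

At (-1, -3/2, -3): F = (4.500, -1.500, -0.35853).
Jacobian J = [[0, 5, 2·z], [-2·x, 1, 0], [-2·y - 4, -2·x - 2·sin(y) + 1, 0]].
At the point, J = [[0.000, 5.000, -6.000], [2.000, 1.000, 0.000], [-1.000, 4.99499, 0.000]] (det J = -65.93988).
Solving J·Δ = −F gives Δ = (0.649, 0.202, 0.918).
Then the next iterate is (x, y, z)₁ = (-0.351, -1.298, -2.082).

(-0.351, -1.298, -2.082)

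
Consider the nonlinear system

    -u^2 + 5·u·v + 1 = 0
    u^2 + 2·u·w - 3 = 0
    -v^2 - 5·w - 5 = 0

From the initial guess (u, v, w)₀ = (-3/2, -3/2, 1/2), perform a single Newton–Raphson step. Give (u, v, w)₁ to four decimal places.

At (-3/2, -3/2, 1/2): F = (10.0000, -2.2500, -9.7500).
Jacobian J = [[-2·u + 5·v, 5·u, 0], [2·u + 2·w, 0, 2·u], [0, -2·v, -5]].
At the point, J = [[-4.5000, -7.5000, 0.0000], [-2.0000, 0.0000, -3.0000], [0.0000, 3.0000, -5.0000]] (det J = 34.5000).
Solving J·Δ = −F gives Δ = (1.3043, 0.5507, -1.6196).
Then the next iterate is (u, v, w)₁ = (-0.1957, -0.9493, -1.1196).

(-0.1957, -0.9493, -1.1196)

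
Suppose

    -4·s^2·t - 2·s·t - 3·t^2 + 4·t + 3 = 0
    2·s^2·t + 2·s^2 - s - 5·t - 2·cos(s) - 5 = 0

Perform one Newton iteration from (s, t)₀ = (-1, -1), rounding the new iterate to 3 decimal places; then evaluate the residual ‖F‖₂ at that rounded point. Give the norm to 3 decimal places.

0.125

At (-1, -1): F = (-2.000, -0.08060).
Jacobian J = [[-8·s·t - 2·t, -4·s^2 - 2·s - 6·t + 4], [4·s·t + 4·s + 2·sin(s) - 1, 2·s^2 - 5]].
At the point, J = [[-6.000, 8.000], [-2.68294, -3.000]] (det J = 39.46354).
Solving J·Δ = −F gives Δ = (-0.168, 0.124).
Then the next iterate is (s, t)₁ = (-1.168, -0.876).
Re-evaluating at (-1.168, -0.876): F = (-0.07222, 0.10234), so ‖F‖₂ = 0.125.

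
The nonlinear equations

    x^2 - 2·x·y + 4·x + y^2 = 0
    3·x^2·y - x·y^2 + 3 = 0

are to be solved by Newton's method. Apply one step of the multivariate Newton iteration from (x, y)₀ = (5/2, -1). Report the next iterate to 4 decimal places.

At (5/2, -1): F = (22.2500, -18.2500).
Jacobian J = [[2·x - 2·y + 4, -2·x + 2·y], [6·x·y - y^2, 3·x^2 - 2·x·y]].
At the point, J = [[11.0000, -7.0000], [-16.0000, 23.7500]] (det J = 149.2500).
Solving J·Δ = −F gives Δ = (-2.6847, -1.0402).
Then the next iterate is (x, y)₁ = (-0.1847, -2.0402).

(-0.1847, -2.0402)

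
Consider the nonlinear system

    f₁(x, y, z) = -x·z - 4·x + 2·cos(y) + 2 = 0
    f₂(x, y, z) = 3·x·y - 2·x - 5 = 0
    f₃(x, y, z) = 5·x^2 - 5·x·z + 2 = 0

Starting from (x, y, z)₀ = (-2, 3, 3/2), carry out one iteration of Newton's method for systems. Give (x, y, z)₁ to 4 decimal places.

(11.7080, 15.8260, 35.4970)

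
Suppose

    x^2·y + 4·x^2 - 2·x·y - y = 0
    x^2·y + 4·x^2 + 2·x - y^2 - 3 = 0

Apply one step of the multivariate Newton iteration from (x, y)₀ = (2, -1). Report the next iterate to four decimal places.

(0.8367, -0.2857)

At (2, -1): F = (17.0000, 12.0000).
Jacobian J = [[2·x·y + 8·x - 2·y, x^2 - 2·x - 1], [2·x·y + 8·x + 2, x^2 - 2·y]].
At the point, J = [[14.0000, -1.0000], [14.0000, 6.0000]] (det J = 98.0000).
Solving J·Δ = −F gives Δ = (-1.1633, 0.7143).
Then the next iterate is (x, y)₁ = (0.8367, -0.2857).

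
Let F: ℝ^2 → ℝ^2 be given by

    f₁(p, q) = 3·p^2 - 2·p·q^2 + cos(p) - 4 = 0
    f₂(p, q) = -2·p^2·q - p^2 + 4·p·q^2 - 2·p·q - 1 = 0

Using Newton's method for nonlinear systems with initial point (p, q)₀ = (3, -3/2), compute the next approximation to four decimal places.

(1.8127, -1.0916)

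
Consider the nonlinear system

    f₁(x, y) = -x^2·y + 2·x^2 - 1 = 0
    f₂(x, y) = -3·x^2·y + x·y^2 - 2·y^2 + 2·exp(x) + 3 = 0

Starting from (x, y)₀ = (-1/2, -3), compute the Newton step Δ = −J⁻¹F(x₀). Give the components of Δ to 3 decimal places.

(-0.006, 1.126)

At (-1/2, -3): F = (0.250, -16.03694).
Jacobian J = [[-2·x·y + 4·x, -x^2], [-6·x·y + y^2 + 2·exp(x), -3·x^2 + 2·x·y - 4·y]].
At the point, J = [[-5.000, -0.250], [1.21306, 14.250]] (det J = -70.94673).
Solving J·Δ = −F gives Δ = (-0.006, 1.126).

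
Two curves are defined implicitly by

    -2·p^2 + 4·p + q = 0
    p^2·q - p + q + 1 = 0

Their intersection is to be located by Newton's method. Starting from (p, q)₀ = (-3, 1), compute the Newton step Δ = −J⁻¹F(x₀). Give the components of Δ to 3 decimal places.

At (-3, 1): F = (-29.000, 14.000).
Jacobian J = [[-4·p + 4, 1], [2·p·q - 1, p^2 + 1]].
At the point, J = [[16.000, 1.000], [-7.000, 10.000]] (det J = 167.000).
Solving J·Δ = −F gives Δ = (1.820, -0.126).

(1.820, -0.126)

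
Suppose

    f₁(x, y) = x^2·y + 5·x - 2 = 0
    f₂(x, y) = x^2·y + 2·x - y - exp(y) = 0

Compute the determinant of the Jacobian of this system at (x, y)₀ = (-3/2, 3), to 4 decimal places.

91.0921

J = [[2·x·y + 5, x^2], [2·x·y + 2, x^2 - exp(y) - 1]].
At the point, J = [[-4.0000, 2.2500], [-7.0000, -18.835537]].
det J = 91.0921.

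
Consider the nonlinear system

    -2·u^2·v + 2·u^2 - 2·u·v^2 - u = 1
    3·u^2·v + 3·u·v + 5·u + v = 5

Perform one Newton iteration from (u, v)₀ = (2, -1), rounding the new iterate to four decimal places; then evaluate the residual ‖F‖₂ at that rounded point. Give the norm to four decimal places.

5.2650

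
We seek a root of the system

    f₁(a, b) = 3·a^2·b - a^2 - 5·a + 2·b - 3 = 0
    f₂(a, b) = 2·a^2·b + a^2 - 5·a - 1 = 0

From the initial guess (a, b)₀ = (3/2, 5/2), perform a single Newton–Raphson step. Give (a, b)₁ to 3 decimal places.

At (3/2, 5/2): F = (9.125, 5.000).
Jacobian J = [[6·a·b - 2·a - 5, 3·a^2 + 2], [4·a·b + 2·a - 5, 2·a^2]].
At the point, J = [[14.500, 8.750], [13.000, 4.500]] (det J = -48.500).
Solving J·Δ = −F gives Δ = (-0.055, -0.951).
Then the next iterate is (a, b)₁ = (1.445, 1.549).

(1.445, 1.549)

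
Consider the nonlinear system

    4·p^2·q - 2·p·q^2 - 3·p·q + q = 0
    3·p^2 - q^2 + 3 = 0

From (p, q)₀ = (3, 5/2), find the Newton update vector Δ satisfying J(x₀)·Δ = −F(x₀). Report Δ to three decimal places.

(-0.701, 2.226)

At (3, 5/2): F = (32.500, 23.750).
Jacobian J = [[8·p·q - 2·q^2 - 3·q, 4·p^2 - 4·p·q - 3·p + 1], [6·p, -2·q]].
At the point, J = [[40.000, -2.000], [18.000, -5.000]] (det J = -164.000).
Solving J·Δ = −F gives Δ = (-0.701, 2.226).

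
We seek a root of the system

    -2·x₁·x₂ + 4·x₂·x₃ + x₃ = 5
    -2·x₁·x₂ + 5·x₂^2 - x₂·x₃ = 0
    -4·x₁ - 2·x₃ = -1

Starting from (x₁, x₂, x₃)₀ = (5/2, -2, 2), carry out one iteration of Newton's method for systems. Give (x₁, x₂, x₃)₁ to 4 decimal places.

(0.3426, -1.2222, -0.1852)

At (5/2, -2, 2): F = (-9.0000, 34.0000, -13.0000).
Jacobian J = [[-2·x₂, -2·x₁ + 4·x₃, 4·x₂ + 1], [-2·x₂, -2·x₁ + 10·x₂ - x₃, -x₂], [-4, 0, -2]].
At the point, J = [[4.0000, 3.0000, -7.0000], [4.0000, -27.0000, 2.0000], [-4.0000, 0.0000, -2.0000]] (det J = 972.0000).
Solving J·Δ = −F gives Δ = (-2.1574, 0.7778, -2.1852).
Then the next iterate is (x₁, x₂, x₃)₁ = (0.3426, -1.2222, -0.1852).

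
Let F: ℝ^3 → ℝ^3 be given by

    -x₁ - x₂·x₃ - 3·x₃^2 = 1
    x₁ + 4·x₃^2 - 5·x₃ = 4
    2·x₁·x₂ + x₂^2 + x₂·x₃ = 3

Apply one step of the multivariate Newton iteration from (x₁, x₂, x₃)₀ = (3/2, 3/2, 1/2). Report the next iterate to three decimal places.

(4.194, -0.134, -0.806)

At (3/2, 3/2, 1/2): F = (-4.000, -4.000, 4.500).
Jacobian J = [[-1, -x₃, -x₂ - 6·x₃], [1, 0, 8·x₃ - 5], [2·x₂, 2·x₁ + 2·x₂ + x₃, x₂]].
At the point, J = [[-1.000, -0.500, -4.500], [1.000, 0.000, -1.000], [3.000, 6.500, 1.500]] (det J = -33.500).
Solving J·Δ = −F gives Δ = (2.694, -1.634, -1.306).
Then the next iterate is (x₁, x₂, x₃)₁ = (4.194, -0.134, -0.806).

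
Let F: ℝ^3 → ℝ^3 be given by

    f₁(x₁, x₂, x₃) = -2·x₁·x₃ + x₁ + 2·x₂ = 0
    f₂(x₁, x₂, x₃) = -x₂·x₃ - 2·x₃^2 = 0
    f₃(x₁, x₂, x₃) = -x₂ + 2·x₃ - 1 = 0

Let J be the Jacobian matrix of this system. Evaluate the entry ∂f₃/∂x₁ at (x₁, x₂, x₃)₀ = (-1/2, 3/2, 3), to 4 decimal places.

0.0000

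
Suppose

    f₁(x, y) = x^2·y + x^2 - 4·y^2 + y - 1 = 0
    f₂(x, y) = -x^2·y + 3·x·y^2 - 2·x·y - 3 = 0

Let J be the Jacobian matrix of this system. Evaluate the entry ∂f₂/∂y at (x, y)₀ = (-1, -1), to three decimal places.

∂f₂/∂y = -x^2 + 6·x·y - 2·x.
At (-1, -1) this is 7.000.

7.000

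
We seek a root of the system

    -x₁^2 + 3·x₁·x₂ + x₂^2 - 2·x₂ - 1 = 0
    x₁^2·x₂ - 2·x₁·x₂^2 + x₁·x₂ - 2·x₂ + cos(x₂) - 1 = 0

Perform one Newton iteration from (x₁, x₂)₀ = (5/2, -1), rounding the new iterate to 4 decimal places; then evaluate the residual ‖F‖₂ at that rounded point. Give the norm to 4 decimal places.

3.3853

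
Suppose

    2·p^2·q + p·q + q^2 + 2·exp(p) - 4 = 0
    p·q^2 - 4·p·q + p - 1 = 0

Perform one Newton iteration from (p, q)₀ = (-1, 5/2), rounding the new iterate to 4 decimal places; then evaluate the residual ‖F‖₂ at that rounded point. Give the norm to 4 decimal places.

2.7596

At (-1, 5/2): F = (5.485759, 1.7500).
Jacobian J = [[4·p·q + q + 2·exp(p), 2·p^2 + p + 2·q], [q^2 - 4·q + 1, 2·p·q - 4·p]].
At the point, J = [[-6.764241, 6.0000], [-2.7500, -1.0000]] (det J = 23.264241).
Solving J·Δ = −F gives Δ = (0.6871, -0.1396).
Then the next iterate is (p, q)₁ = (-0.3129, 2.3604).
Re-evaluating at (-0.3129, 2.3604): F = (2.757762, -0.101942), so ‖F‖₂ = 2.7596.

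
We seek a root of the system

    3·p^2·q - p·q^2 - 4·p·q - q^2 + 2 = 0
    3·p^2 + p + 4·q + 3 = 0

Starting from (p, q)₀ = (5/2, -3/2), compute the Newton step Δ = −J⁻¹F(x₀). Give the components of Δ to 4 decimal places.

(-1.1157, -0.0997)

At (5/2, -3/2): F = (-19.0000, 18.2500).
Jacobian J = [[6·p·q - q^2 - 4·q, 3·p^2 - 2·p·q - 4·p - 2·q], [6·p + 1, 4]].
At the point, J = [[-18.7500, 19.2500], [16.0000, 4.0000]] (det J = -383.0000).
Solving J·Δ = −F gives Δ = (-1.1157, -0.0997).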